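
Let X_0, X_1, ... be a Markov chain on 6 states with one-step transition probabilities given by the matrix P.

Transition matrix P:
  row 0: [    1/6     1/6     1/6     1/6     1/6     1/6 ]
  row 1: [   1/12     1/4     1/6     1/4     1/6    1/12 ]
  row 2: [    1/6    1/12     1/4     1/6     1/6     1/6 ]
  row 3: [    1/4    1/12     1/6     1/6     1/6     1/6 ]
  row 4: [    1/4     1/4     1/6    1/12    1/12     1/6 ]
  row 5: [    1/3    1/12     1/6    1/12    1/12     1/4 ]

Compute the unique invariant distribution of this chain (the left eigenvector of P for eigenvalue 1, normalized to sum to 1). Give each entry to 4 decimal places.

Balance equations π_j = Σ_i π_i·P[i][j]:
  π_0 = 1/6·π_0 + 1/12·π_1 + 1/6·π_2 + 1/4·π_3 + 1/4·π_4 + 1/3·π_5
  π_1 = 1/6·π_0 + 1/4·π_1 + 1/12·π_2 + 1/12·π_3 + 1/4·π_4 + 1/12·π_5
  π_2 = 1/6·π_0 + 1/6·π_1 + 1/4·π_2 + 1/6·π_3 + 1/6·π_4 + 1/6·π_5
  π_3 = 1/6·π_0 + 1/4·π_1 + 1/6·π_2 + 1/6·π_3 + 1/12·π_4 + 1/12·π_5
  π_4 = 1/6·π_0 + 1/6·π_1 + 1/6·π_2 + 1/6·π_3 + 1/12·π_4 + 1/12·π_5
  normalize: π_0 + π_1 + π_2 + π_3 + π_4 + π_5 = 1
Solving the linear system gives exactly π = [42915/207493, 216/1451, 2/11, 31810/207493, 29236/207493, 2686/15961].

π = [0.2068, 0.1489, 0.1818, 0.1533, 0.1409, 0.1683]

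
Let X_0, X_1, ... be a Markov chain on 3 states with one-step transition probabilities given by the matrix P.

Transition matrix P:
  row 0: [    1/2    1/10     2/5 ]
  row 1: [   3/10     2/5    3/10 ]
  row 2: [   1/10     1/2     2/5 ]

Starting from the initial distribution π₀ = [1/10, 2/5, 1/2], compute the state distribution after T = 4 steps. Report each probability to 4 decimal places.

t=0: π = [0.1000, 0.4000, 0.5000]
t=1: π = [0.2200, 0.4200, 0.3600]
t=2: π = [0.2720, 0.3700, 0.3580]
t=3: π = [0.2828, 0.3542, 0.3630]
t=4: π = [0.2840, 0.3515, 0.3646]

π = [0.2840, 0.3515, 0.3646]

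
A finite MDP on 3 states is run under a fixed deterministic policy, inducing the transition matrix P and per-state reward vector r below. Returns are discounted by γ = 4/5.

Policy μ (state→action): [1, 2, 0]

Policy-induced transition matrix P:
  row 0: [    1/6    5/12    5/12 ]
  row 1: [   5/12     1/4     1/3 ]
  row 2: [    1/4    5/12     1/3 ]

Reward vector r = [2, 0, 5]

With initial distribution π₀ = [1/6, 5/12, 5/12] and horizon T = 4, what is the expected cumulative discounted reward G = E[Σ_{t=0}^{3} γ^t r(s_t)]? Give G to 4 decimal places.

t=0: π = [0.1667, 0.4167, 0.4167], E[r] = 2.4167, γ^t·E[r] = 2.416667, running G = 2.416667
t=1: π = [0.3056, 0.3472, 0.3472], E[r] = 2.3472, γ^t·E[r] = 1.877778, running G = 4.294444
t=2: π = [0.2824, 0.3588, 0.3588], E[r] = 2.3588, γ^t·E[r] = 1.509630, running G = 5.804074
t=3: π = [0.2863, 0.3569, 0.3569], E[r] = 2.3569, γ^t·E[r] = 1.206716, running G = 7.010790

G = 7.0108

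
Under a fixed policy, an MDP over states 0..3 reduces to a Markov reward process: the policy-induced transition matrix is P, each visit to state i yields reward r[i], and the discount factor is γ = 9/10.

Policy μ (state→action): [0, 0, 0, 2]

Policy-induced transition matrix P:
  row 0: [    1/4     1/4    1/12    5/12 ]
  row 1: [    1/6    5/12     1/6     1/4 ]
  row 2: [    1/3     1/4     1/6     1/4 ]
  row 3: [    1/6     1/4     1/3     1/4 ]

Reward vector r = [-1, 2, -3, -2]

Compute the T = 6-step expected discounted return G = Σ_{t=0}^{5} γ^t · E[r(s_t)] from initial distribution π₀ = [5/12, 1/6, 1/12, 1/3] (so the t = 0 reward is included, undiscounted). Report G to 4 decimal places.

t=0: π = [0.4167, 0.1667, 0.0833, 0.3333], E[r] = -1.0000, γ^t·E[r] = -1.000000, running G = -1.000000
t=1: π = [0.2153, 0.2778, 0.1875, 0.3194], E[r] = -0.8611, γ^t·E[r] = -0.775000, running G = -1.775000
t=2: π = [0.2159, 0.2963, 0.2020, 0.2859], E[r] = -0.8009, γ^t·E[r] = -0.648750, running G = -2.423750
t=3: π = [0.2183, 0.2994, 0.1963, 0.2860], E[r] = -0.7805, γ^t·E[r] = -0.568969, running G = -2.992719
t=4: π = [0.2176, 0.2999, 0.1961, 0.2864], E[r] = -0.7790, γ^t·E[r] = -0.511080, running G = -3.503799
t=5: π = [0.2175, 0.3000, 0.1963, 0.2863], E[r] = -0.7788, γ^t·E[r] = -0.459901, running G = -3.963700

G = -3.9637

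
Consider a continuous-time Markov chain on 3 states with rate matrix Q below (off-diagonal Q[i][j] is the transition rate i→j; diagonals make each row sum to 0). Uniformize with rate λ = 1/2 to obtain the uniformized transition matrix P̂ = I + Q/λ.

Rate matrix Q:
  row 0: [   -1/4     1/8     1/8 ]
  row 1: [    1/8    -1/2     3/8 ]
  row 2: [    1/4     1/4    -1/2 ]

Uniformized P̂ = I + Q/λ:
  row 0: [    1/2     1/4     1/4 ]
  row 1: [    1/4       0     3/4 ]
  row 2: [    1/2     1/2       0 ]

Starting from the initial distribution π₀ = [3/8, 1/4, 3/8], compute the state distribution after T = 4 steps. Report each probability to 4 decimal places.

π = [0.4331, 0.2568, 0.3101]

t=0: π = [0.3750, 0.2500, 0.3750]
t=1: π = [0.4375, 0.2813, 0.2813]
t=2: π = [0.4297, 0.2500, 0.3203]
t=3: π = [0.4375, 0.2676, 0.2949]
t=4: π = [0.4331, 0.2568, 0.3101]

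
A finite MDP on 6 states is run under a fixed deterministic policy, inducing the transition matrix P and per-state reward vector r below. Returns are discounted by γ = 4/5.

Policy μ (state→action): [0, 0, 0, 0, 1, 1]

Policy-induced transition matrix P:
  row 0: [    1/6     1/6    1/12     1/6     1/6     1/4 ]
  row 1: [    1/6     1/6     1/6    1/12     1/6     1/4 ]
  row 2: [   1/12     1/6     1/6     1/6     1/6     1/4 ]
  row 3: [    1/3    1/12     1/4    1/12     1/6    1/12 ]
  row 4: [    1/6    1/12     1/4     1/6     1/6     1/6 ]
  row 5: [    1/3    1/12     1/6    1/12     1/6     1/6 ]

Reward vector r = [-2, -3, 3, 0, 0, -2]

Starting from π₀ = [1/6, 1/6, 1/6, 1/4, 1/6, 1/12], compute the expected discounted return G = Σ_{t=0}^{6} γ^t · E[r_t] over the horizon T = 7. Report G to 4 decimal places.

G = -2.4116

t=0: π = [0.1667, 0.1667, 0.1667, 0.2500, 0.1667, 0.0833], E[r] = -0.5000, γ^t·E[r] = -0.500000, running G = -0.500000
t=1: π = [0.2083, 0.1250, 0.1875, 0.1250, 0.1667, 0.1875], E[r] = -0.6042, γ^t·E[r] = -0.483333, running G = -0.983333
t=2: π = [0.2031, 0.1267, 0.1736, 0.1302, 0.1667, 0.1997], E[r] = -0.6649, γ^t·E[r] = -0.425556, running G = -1.408889
t=3: π = [0.2072, 0.1253, 0.1745, 0.1286, 0.1667, 0.1978], E[r] = -0.6623, γ^t·E[r] = -0.339111, running G = -1.748000
t=4: π = [0.2065, 0.1256, 0.1740, 0.1290, 0.1667, 0.1982], E[r] = -0.6641, γ^t·E[r] = -0.272035, running G = -2.020035
t=5: π = [0.2067, 0.1255, 0.1741, 0.1289, 0.1667, 0.1981], E[r] = -0.6638, γ^t·E[r] = -0.217521, running G = -2.237556
t=6: π = [0.2067, 0.1255, 0.1741, 0.1290, 0.1667, 0.1981], E[r] = -0.6639, γ^t·E[r] = -0.174039, running G = -2.411595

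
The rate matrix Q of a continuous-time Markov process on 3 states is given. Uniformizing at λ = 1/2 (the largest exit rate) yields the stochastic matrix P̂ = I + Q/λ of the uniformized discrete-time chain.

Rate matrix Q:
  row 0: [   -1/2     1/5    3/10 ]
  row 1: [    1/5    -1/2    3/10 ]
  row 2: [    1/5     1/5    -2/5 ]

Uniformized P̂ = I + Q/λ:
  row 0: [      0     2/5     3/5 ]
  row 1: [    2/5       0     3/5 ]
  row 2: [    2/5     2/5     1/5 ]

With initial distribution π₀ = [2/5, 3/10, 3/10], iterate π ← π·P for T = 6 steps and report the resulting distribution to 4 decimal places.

π = [0.2862, 0.2858, 0.4280]

t=0: π = [0.4000, 0.3000, 0.3000]
t=1: π = [0.2400, 0.2800, 0.4800]
t=2: π = [0.3040, 0.2880, 0.4080]
t=3: π = [0.2784, 0.2848, 0.4368]
t=4: π = [0.2886, 0.2861, 0.4253]
t=5: π = [0.2845, 0.2856, 0.4299]
t=6: π = [0.2862, 0.2858, 0.4280]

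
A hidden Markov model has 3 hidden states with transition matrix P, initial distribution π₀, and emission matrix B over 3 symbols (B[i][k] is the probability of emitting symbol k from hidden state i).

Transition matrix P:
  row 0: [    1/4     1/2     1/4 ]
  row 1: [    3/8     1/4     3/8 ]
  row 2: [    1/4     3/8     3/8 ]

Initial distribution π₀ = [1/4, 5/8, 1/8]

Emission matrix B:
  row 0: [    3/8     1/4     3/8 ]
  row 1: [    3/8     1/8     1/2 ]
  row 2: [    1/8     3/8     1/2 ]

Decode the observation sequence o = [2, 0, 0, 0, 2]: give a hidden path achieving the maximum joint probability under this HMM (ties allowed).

t=0: δ = [9.375e-02, 3.125e-01, 6.250e-02]  (obs o_0=2)
t=1: δ = [4.395e-02, 2.930e-02, 1.465e-02]  ψ = [1, 1, 1]  (obs o_1=0)
t=2: δ = [4.120e-03, 8.240e-03, 1.373e-03]  ψ = [0, 0, 0]  (obs o_2=0)
t=3: δ = [1.159e-03, 7.725e-04, 3.862e-04]  ψ = [1, 0, 1]  (obs o_3=0)
t=4: δ = [1.086e-04, 2.897e-04, 1.448e-04]  ψ = [0, 0, 0]  (obs o_4=2)
backtrack: best end state = 1; path = [1, 0, 1, 0, 1]

path = [1, 0, 1, 0, 1]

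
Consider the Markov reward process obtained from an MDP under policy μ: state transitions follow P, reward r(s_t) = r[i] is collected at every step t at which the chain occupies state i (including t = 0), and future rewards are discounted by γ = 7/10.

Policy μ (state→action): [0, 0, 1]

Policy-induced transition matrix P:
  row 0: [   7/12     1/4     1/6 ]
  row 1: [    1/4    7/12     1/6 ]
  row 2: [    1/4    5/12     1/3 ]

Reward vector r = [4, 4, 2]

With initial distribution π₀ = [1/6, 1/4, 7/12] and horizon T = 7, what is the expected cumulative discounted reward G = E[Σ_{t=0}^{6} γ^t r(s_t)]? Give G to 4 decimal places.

G = 10.1438

t=0: π = [0.1667, 0.2500, 0.5833], E[r] = 2.8333, γ^t·E[r] = 2.833333, running G = 2.833333
t=1: π = [0.3056, 0.4306, 0.2639], E[r] = 3.4722, γ^t·E[r] = 2.430556, running G = 5.263889
t=2: π = [0.3519, 0.4375, 0.2106], E[r] = 3.5787, γ^t·E[r] = 1.753565, running G = 7.017454
t=3: π = [0.3673, 0.4309, 0.2018], E[r] = 3.5965, γ^t·E[r] = 1.233583, running G = 8.251036
t=4: π = [0.3724, 0.4273, 0.2003], E[r] = 3.5994, γ^t·E[r] = 0.864218, running G = 9.115254
t=5: π = [0.3741, 0.4258, 0.2000], E[r] = 3.5999, γ^t·E[r] = 0.605035, running G = 9.720290
t=6: π = [0.3747, 0.4253, 0.2000], E[r] = 3.6000, γ^t·E[r] = 0.423534, running G = 10.143824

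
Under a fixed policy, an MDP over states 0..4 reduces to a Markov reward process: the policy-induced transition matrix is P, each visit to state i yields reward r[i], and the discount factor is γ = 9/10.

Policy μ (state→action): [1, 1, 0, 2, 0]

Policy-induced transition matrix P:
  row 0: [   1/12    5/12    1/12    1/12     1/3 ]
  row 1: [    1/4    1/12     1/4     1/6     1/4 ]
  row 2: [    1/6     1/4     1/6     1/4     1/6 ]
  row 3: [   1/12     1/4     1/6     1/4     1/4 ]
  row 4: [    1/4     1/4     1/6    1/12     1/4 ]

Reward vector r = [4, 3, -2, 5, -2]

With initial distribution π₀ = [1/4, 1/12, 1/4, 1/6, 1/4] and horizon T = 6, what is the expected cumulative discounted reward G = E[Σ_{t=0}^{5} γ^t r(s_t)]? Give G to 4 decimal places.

G = 6.2461

t=0: π = [0.2500, 0.0833, 0.2500, 0.1667, 0.2500], E[r] = 1.0833, γ^t·E[r] = 1.083333, running G = 1.083333
t=1: π = [0.1597, 0.2778, 0.1528, 0.1597, 0.2500], E[r] = 1.4653, γ^t·E[r] = 1.318750, running G = 2.402083
t=2: π = [0.1840, 0.2303, 0.1765, 0.1586, 0.2506], E[r] = 1.3657, γ^t·E[r] = 1.106250, running G = 3.508333
t=3: π = [0.1782, 0.2423, 0.1705, 0.1584, 0.2506], E[r] = 1.3892, γ^t·E[r] = 1.012711, running G = 4.521044
t=4: π = [0.1797, 0.2393, 0.1720, 0.1583, 0.2506], E[r] = 1.3831, γ^t·E[r] = 0.907479, running G = 5.428524
t=5: π = [0.1793, 0.2401, 0.1716, 0.1583, 0.2506], E[r] = 1.3846, γ^t·E[r] = 0.817602, running G = 6.246126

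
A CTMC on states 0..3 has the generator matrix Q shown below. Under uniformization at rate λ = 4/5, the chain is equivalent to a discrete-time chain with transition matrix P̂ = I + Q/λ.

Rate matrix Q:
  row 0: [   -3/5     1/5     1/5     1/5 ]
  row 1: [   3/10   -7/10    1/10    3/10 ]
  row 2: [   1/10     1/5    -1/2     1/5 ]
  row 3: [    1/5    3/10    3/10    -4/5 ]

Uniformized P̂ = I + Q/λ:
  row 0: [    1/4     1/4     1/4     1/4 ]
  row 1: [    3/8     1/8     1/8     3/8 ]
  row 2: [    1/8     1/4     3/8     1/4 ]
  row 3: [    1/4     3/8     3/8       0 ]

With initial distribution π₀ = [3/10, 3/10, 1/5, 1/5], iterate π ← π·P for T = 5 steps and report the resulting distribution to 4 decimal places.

t=0: π = [0.3000, 0.3000, 0.2000, 0.2000]
t=1: π = [0.2625, 0.2375, 0.2625, 0.2375]
t=2: π = [0.2469, 0.2500, 0.2828, 0.2203]
t=3: π = [0.2459, 0.2463, 0.2816, 0.2262]
t=4: π = [0.2456, 0.2475, 0.2827, 0.2242]
t=5: π = [0.2456, 0.2471, 0.2824, 0.2249]

π = [0.2456, 0.2471, 0.2824, 0.2249]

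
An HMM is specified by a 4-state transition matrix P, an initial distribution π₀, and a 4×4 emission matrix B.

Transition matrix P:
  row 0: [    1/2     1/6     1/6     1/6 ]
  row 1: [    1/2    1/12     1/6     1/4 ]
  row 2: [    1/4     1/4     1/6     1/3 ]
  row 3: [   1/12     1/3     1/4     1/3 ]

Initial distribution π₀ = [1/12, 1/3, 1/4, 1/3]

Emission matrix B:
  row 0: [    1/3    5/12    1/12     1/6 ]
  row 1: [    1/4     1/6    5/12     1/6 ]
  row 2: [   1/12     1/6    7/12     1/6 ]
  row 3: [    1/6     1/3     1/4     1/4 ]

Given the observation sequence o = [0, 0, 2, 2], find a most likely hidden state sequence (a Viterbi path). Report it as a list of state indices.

path = [1, 0, 2, 1]

t=0: δ = [2.778e-02, 8.333e-02, 2.083e-02, 5.556e-02]  (obs o_0=0)
t=1: δ = [1.389e-02, 4.630e-03, 1.157e-03, 3.472e-03]  ψ = [1, 3, 1, 1]  (obs o_1=0)
t=2: δ = [5.787e-04, 9.645e-04, 1.350e-03, 5.787e-04]  ψ = [0, 0, 0, 0]  (obs o_2=2)
t=3: δ = [4.019e-05, 1.407e-04, 1.313e-04, 1.125e-04]  ψ = [1, 2, 2, 2]  (obs o_3=2)
backtrack: best end state = 1; path = [1, 0, 2, 1]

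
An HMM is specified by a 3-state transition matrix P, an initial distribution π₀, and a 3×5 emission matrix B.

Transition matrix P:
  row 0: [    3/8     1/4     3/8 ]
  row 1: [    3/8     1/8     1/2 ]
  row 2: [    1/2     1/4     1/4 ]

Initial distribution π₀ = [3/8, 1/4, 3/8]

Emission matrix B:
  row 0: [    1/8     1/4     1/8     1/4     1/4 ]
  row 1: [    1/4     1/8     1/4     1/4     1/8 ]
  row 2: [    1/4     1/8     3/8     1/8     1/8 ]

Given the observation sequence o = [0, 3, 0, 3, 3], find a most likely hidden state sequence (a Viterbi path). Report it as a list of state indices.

t=0: δ = [4.688e-02, 6.250e-02, 9.375e-02]  (obs o_0=0)
t=1: δ = [1.172e-02, 5.859e-03, 3.906e-03]  ψ = [2, 2, 1]  (obs o_1=3)
t=2: δ = [5.493e-04, 7.324e-04, 1.099e-03]  ψ = [0, 0, 0]  (obs o_2=0)
t=3: δ = [1.373e-04, 6.866e-05, 4.578e-05]  ψ = [2, 2, 1]  (obs o_3=3)
t=4: δ = [1.287e-05, 8.583e-06, 6.437e-06]  ψ = [0, 0, 0]  (obs o_4=3)
backtrack: best end state = 0; path = [2, 0, 2, 0, 0]

path = [2, 0, 2, 0, 0]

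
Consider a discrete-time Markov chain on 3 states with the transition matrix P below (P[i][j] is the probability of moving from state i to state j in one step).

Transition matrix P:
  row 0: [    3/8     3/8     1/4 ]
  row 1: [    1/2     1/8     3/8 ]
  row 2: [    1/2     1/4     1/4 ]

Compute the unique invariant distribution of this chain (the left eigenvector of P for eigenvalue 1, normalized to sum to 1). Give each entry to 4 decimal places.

Balance equations π_j = Σ_i π_i·P[i][j]:
  π_0 = 3/8·π_0 + 1/2·π_1 + 1/2·π_2
  π_1 = 3/8·π_0 + 1/8·π_1 + 1/4·π_2
  normalize: π_0 + π_1 + π_2 = 1
Solving the linear system gives exactly π = [4/9, 22/81, 23/81].

π = [0.4444, 0.2716, 0.2840]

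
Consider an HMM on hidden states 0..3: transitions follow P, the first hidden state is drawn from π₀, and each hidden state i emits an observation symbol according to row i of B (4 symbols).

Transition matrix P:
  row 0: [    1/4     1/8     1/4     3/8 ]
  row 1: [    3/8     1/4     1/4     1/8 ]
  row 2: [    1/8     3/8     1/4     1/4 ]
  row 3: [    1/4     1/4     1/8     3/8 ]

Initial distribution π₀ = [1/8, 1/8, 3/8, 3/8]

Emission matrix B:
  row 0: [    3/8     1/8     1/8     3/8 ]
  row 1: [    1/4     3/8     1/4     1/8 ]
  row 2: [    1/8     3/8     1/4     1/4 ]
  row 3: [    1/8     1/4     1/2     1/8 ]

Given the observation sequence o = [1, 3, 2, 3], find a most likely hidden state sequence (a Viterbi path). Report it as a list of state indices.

path = [3, 0, 3, 0]

t=0: δ = [1.562e-02, 4.688e-02, 1.406e-01, 9.375e-02]  (obs o_0=1)
t=1: δ = [8.789e-03, 6.592e-03, 8.789e-03, 4.395e-03]  ψ = [3, 2, 2, 2]  (obs o_1=3)
t=2: δ = [3.090e-04, 8.240e-04, 5.493e-04, 1.648e-03]  ψ = [1, 2, 0, 0]  (obs o_2=2)
t=3: δ = [1.545e-04, 5.150e-05, 5.150e-05, 7.725e-05]  ψ = [3, 3, 1, 3]  (obs o_3=3)
backtrack: best end state = 0; path = [3, 0, 3, 0]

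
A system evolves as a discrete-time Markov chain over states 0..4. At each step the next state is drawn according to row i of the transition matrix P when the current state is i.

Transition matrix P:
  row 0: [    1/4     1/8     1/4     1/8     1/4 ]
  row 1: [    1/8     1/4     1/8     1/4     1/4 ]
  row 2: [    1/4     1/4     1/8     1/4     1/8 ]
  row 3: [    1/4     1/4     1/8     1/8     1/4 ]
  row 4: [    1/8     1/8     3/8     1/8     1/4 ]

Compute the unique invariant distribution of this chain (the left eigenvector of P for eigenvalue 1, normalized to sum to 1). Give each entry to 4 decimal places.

Balance equations π_j = Σ_i π_i·P[i][j]:
  π_0 = 1/4·π_0 + 1/8·π_1 + 1/4·π_2 + 1/4·π_3 + 1/8·π_4
  π_1 = 1/8·π_0 + 1/4·π_1 + 1/4·π_2 + 1/4·π_3 + 1/8·π_4
  π_2 = 1/4·π_0 + 1/8·π_1 + 1/8·π_2 + 1/8·π_3 + 3/8·π_4
  π_3 = 1/8·π_0 + 1/4·π_1 + 1/4·π_2 + 1/8·π_3 + 1/8·π_4
  normalize: π_0 + π_1 + π_2 + π_3 + π_4 = 1
Solving the linear system gives exactly π = [117/593, 117/593, 122/593, 104/593, 133/593].

π = [0.1973, 0.1973, 0.2057, 0.1754, 0.2243]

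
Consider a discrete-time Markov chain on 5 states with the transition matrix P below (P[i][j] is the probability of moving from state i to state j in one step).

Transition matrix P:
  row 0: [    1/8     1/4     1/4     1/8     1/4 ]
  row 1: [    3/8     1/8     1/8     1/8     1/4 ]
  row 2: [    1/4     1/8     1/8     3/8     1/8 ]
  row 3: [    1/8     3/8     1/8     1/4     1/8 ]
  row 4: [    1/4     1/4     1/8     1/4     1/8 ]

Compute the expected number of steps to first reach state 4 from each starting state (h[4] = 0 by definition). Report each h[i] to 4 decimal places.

First-step conditioning: h[4] = 0; for i ≠ 4, h[i] = 1 + Σ_k P[i][k]·h[k].
  h[0] = 1 + 1/8·h[0] + 1/4·h[1] + 1/4·h[2] + 1/8·h[3]
  h[1] = 1 + 3/8·h[0] + 1/8·h[1] + 1/8·h[2] + 1/8·h[3]
  h[2] = 1 + 1/4·h[0] + 1/8·h[1] + 1/8·h[2] + 3/8·h[3]
  h[3] = 1 + 1/8·h[0] + 3/8·h[1] + 1/8·h[2] + 1/4·h[3]
Solving the 4×4 linear system over states ≠ 4 gives exactly h = [2320/473, 2284/473, 2644/473, 2600/473, 0] (h[4] = 0 is the target).

h = [4.9049, 4.8288, 5.5899, 5.4968, 0.0000]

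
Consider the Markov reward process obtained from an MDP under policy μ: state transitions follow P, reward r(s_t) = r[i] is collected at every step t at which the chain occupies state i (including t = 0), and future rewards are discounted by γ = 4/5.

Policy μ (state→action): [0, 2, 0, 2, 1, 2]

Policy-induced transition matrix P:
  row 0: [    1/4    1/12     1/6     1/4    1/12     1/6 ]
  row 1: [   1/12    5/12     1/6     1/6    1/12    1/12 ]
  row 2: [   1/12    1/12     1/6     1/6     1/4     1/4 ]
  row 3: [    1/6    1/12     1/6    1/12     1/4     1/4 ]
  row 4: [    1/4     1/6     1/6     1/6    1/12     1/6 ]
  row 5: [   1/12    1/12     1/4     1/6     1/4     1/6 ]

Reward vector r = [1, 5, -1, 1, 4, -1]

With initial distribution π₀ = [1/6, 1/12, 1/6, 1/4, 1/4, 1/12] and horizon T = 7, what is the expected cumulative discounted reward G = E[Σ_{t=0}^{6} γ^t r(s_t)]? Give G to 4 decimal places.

t=0: π = [0.1667, 0.0833, 0.1667, 0.2500, 0.2500, 0.0833], E[r] = 1.5833, γ^t·E[r] = 1.583333, running G = 1.583333
t=1: π = [0.1736, 0.1319, 0.1736, 0.1597, 0.1667, 0.1944], E[r] = 1.2917, γ^t·E[r] = 1.033333, running G = 2.616667
t=2: π = [0.1534, 0.1412, 0.1829, 0.1678, 0.1713, 0.1834], E[r] = 1.3461, γ^t·E[r] = 0.861481, running G = 3.478148
t=3: π = [0.1514, 0.1447, 0.1820, 0.1655, 0.1724, 0.1841], E[r] = 1.3636, γ^t·E[r] = 0.698173, running G = 4.176321
t=4: π = [0.1511, 0.1459, 0.1820, 0.1655, 0.1719, 0.1836], E[r] = 1.3683, γ^t·E[r] = 0.560461, running G = 4.736782
t=5: π = [0.1510, 0.1463, 0.1820, 0.1655, 0.1718, 0.1835], E[r] = 1.3699, γ^t·E[r] = 0.448882, running G = 5.185664
t=6: π = [0.1509, 0.1464, 0.1820, 0.1655, 0.1718, 0.1834], E[r] = 1.3704, γ^t·E[r] = 0.359233, running G = 5.544897

G = 5.5449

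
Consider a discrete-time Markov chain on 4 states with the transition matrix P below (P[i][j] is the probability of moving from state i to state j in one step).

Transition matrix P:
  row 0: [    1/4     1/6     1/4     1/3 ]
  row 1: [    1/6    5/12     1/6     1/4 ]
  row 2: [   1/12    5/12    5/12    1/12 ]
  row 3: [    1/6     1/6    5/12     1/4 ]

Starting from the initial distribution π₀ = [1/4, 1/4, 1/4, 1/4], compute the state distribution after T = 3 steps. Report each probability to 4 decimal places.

π = [0.1532, 0.3251, 0.3115, 0.2102]

t=0: π = [0.2500, 0.2500, 0.2500, 0.2500]
t=1: π = [0.1667, 0.2917, 0.3125, 0.2292]
t=2: π = [0.1545, 0.3177, 0.3160, 0.2118]
t=3: π = [0.1532, 0.3251, 0.3115, 0.2102]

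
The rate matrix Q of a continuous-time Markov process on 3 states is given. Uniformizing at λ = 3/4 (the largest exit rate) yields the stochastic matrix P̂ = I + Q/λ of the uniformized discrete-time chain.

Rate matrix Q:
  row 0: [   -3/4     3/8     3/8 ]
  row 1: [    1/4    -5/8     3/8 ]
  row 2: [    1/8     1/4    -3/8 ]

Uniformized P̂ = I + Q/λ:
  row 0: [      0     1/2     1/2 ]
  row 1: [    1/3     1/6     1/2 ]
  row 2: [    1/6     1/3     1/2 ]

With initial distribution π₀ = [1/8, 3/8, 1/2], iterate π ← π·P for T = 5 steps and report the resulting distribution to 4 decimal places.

π = [0.1878, 0.3122, 0.5000]

t=0: π = [0.1250, 0.3750, 0.5000]
t=1: π = [0.2083, 0.2917, 0.5000]
t=2: π = [0.1806, 0.3194, 0.5000]
t=3: π = [0.1898, 0.3102, 0.5000]
t=4: π = [0.1867, 0.3133, 0.5000]
t=5: π = [0.1878, 0.3122, 0.5000]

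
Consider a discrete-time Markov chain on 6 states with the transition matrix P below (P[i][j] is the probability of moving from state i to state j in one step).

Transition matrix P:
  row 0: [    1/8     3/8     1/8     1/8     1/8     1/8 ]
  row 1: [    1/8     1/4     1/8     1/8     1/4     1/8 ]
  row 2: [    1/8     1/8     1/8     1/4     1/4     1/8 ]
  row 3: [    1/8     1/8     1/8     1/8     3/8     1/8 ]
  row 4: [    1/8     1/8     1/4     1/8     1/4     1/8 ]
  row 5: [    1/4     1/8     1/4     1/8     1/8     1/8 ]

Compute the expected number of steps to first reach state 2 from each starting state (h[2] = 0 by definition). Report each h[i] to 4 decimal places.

h = [5.9856, 5.8935, 0.0000, 5.8014, 5.1568, 5.2604]

First-step conditioning: h[2] = 0; for i ≠ 2, h[i] = 1 + Σ_k P[i][k]·h[k].
  h[0] = 1 + 1/8·h[0] + 3/8·h[1] + 1/8·h[3] + 1/8·h[4] + 1/8·h[5]
  h[1] = 1 + 1/8·h[0] + 1/4·h[1] + 1/8·h[3] + 1/4·h[4] + 1/8·h[5]
  h[3] = 1 + 1/8·h[0] + 1/8·h[1] + 1/8·h[3] + 3/8·h[4] + 1/8·h[5]
  h[4] = 1 + 1/8·h[0] + 1/8·h[1] + 1/8·h[3] + 1/4·h[4] + 1/8·h[5]
  h[5] = 1 + 1/4·h[0] + 1/8·h[1] + 1/8·h[3] + 1/8·h[4] + 1/8·h[5]
Solving the 5×5 linear system over states ≠ 2 gives exactly h = [832/139, 4096/695, 0, 4032/695, 3584/695, 3656/695] (h[2] = 0 is the target).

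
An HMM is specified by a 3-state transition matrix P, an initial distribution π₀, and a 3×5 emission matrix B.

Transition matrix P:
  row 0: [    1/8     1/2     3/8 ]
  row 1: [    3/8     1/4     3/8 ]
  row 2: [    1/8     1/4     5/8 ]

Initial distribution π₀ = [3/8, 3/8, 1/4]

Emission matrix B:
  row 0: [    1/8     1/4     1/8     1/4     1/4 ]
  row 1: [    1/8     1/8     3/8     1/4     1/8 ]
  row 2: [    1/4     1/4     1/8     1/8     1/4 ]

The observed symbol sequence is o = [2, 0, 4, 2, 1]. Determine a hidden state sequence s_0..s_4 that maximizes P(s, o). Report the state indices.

path = [1, 2, 2, 2, 2]

t=0: δ = [4.688e-02, 1.406e-01, 3.125e-02]  (obs o_0=2)
t=1: δ = [6.592e-03, 4.395e-03, 1.318e-02]  ψ = [1, 1, 1]  (obs o_1=0)
t=2: δ = [4.120e-04, 4.120e-04, 2.060e-03]  ψ = [1, 0, 2]  (obs o_2=4)
t=3: δ = [3.219e-05, 1.931e-04, 1.609e-04]  ψ = [2, 2, 2]  (obs o_3=2)
t=4: δ = [1.810e-05, 6.035e-06, 2.515e-05]  ψ = [1, 1, 2]  (obs o_4=1)
backtrack: best end state = 2; path = [1, 2, 2, 2, 2]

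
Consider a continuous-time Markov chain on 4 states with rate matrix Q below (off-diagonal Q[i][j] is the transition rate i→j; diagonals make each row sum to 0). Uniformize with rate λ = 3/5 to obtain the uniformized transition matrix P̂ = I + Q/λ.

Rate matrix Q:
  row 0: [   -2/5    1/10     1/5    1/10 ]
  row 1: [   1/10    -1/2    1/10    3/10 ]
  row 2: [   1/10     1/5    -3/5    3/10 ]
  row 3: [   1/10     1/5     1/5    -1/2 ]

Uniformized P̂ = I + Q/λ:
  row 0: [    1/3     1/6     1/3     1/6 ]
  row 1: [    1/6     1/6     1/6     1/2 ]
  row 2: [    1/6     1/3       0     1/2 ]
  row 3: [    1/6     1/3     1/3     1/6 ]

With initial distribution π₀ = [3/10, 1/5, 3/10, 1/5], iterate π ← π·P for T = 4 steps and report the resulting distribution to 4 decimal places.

π = [0.2001, 0.2571, 0.2186, 0.3242]

t=0: π = [0.3000, 0.2000, 0.3000, 0.2000]
t=1: π = [0.2167, 0.2500, 0.2000, 0.3333]
t=2: π = [0.2028, 0.2556, 0.2250, 0.3167]
t=3: π = [0.2005, 0.2569, 0.2157, 0.3269]
t=4: π = [0.2001, 0.2571, 0.2186, 0.3242]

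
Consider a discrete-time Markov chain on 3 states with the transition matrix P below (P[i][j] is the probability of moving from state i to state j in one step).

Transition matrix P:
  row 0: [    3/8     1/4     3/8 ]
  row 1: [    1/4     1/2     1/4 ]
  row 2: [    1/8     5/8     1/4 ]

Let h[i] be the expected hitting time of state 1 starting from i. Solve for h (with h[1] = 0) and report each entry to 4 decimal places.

First-step conditioning: h[1] = 0; for i ≠ 1, h[i] = 1 + Σ_k P[i][k]·h[k].
  h[0] = 1 + 3/8·h[0] + 3/8·h[2]
  h[2] = 1 + 1/8·h[0] + 1/4·h[2]
Solving the 2×2 linear system over states ≠ 1 gives exactly h = [8/3, 0, 16/9] (h[1] = 0 is the target).

h = [2.6667, 0.0000, 1.7778]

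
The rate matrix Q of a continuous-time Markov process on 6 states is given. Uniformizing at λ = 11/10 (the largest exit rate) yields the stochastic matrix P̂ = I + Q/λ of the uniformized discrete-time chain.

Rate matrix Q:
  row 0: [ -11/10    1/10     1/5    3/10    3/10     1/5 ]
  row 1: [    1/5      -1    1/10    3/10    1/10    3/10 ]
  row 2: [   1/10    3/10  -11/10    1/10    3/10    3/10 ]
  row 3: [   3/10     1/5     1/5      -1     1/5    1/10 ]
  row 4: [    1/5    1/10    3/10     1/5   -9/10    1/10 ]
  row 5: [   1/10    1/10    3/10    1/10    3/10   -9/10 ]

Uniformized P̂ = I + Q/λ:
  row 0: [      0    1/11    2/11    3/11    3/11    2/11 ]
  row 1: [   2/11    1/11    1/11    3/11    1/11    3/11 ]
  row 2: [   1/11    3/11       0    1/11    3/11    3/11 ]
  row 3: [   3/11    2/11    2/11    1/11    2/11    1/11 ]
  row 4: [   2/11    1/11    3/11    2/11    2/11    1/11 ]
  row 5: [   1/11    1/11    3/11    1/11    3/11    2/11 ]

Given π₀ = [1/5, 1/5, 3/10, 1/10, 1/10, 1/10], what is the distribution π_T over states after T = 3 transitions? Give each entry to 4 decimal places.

π = [0.1376, 0.1388, 0.1713, 0.1600, 0.2156, 0.1767]

t=0: π = [0.2000, 0.2000, 0.3000, 0.1000, 0.1000, 0.1000]
t=1: π = [0.1182, 0.1545, 0.1273, 0.1727, 0.2182, 0.2091]
t=2: π = [0.1455, 0.1298, 0.1835, 0.1603, 0.2091, 0.1719]
t=3: π = [0.1376, 0.1388, 0.1713, 0.1600, 0.2156, 0.1767]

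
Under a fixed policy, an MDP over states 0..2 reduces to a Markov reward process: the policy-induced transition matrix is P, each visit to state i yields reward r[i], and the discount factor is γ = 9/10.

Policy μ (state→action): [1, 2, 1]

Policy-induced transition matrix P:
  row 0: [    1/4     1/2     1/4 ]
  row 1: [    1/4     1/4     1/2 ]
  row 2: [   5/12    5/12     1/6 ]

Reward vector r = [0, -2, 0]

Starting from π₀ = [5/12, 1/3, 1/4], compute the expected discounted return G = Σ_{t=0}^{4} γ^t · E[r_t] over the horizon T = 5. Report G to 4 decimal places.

t=0: π = [0.4167, 0.3333, 0.2500], E[r] = -0.6667, γ^t·E[r] = -0.666667, running G = -0.666667
t=1: π = [0.2917, 0.3958, 0.3125], E[r] = -0.7917, γ^t·E[r] = -0.712500, running G = -1.379167
t=2: π = [0.3021, 0.3750, 0.3229], E[r] = -0.7500, γ^t·E[r] = -0.607500, running G = -1.986667
t=3: π = [0.3038, 0.3793, 0.3168], E[r] = -0.7587, γ^t·E[r] = -0.553078, running G = -2.539745
t=4: π = [0.3028, 0.3788, 0.3184], E[r] = -0.7575, γ^t·E[r] = -0.497011, running G = -3.036756

G = -3.0368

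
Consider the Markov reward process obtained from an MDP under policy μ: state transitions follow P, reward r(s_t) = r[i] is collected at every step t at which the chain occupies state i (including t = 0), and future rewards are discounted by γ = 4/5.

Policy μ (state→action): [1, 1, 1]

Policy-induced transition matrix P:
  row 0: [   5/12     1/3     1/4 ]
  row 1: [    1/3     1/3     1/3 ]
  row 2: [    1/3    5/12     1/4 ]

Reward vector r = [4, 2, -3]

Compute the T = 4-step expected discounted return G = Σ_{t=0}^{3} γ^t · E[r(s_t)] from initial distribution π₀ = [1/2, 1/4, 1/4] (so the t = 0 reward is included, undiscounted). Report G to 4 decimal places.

t=0: π = [0.5000, 0.2500, 0.2500], E[r] = 1.7500, γ^t·E[r] = 1.750000, running G = 1.750000
t=1: π = [0.3750, 0.3542, 0.2708], E[r] = 1.3958, γ^t·E[r] = 1.116667, running G = 2.866667
t=2: π = [0.3646, 0.3559, 0.2795], E[r] = 1.3316, γ^t·E[r] = 0.852222, running G = 3.718889
t=3: π = [0.3637, 0.3566, 0.2797], E[r] = 1.3291, γ^t·E[r] = 0.680519, running G = 4.399407

G = 4.3994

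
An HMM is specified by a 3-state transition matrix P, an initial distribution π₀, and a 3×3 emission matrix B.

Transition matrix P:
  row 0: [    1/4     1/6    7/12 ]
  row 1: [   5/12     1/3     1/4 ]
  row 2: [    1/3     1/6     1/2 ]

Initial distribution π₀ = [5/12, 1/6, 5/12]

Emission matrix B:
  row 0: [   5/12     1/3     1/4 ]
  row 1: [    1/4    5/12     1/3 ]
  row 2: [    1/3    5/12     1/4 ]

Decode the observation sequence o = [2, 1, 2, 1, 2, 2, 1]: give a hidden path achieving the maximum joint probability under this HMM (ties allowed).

path = [0, 2, 2, 2, 2, 2, 2]

t=0: δ = [1.042e-01, 5.556e-02, 1.042e-01]  (obs o_0=2)
t=1: δ = [1.157e-02, 7.716e-03, 2.532e-02]  ψ = [2, 1, 0]  (obs o_1=1)
t=2: δ = [2.110e-03, 1.407e-03, 3.165e-03]  ψ = [2, 2, 2]  (obs o_2=2)
t=3: δ = [3.516e-04, 2.198e-04, 6.593e-04]  ψ = [2, 2, 2]  (obs o_3=1)
t=4: δ = [5.494e-05, 3.663e-05, 8.242e-05]  ψ = [2, 2, 2]  (obs o_4=2)
t=5: δ = [6.868e-06, 4.579e-06, 1.030e-05]  ψ = [2, 2, 2]  (obs o_5=2)
t=6: δ = [1.145e-06, 7.154e-07, 2.146e-06]  ψ = [2, 2, 2]  (obs o_6=1)
backtrack: best end state = 2; path = [0, 2, 2, 2, 2, 2, 2]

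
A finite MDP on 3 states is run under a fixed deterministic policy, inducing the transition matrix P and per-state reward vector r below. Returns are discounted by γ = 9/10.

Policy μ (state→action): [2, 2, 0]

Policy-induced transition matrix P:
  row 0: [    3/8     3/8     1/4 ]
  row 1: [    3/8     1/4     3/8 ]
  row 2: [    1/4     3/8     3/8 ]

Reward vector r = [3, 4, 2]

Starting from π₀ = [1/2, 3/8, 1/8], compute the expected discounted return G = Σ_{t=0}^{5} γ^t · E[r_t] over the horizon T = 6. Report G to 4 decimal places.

t=0: π = [0.5000, 0.3750, 0.1250], E[r] = 3.2500, γ^t·E[r] = 3.250000, running G = 3.250000
t=1: π = [0.3594, 0.3281, 0.3125], E[r] = 3.0156, γ^t·E[r] = 2.714063, running G = 5.964063
t=2: π = [0.3359, 0.3340, 0.3301], E[r] = 3.0039, γ^t·E[r] = 2.433164, running G = 8.397227
t=3: π = [0.3337, 0.3333, 0.3330], E[r] = 3.0002, γ^t·E[r] = 2.187178, running G = 10.584405
t=4: π = [0.3334, 0.3333, 0.3333], E[r] = 3.0001, γ^t·E[r] = 1.968340, running G = 12.552745
t=5: π = [0.3333, 0.3333, 0.3333], E[r] = 3.0000, γ^t·E[r] = 1.771472, running G = 14.324217

G = 14.3242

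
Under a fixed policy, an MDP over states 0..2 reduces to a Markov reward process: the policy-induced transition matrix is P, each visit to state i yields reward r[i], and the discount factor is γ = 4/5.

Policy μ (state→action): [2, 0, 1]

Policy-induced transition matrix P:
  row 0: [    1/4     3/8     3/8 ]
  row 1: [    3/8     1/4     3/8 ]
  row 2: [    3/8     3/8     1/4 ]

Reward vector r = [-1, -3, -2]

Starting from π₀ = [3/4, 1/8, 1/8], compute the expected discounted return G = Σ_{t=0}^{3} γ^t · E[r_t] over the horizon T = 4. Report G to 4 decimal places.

G = -5.3359

t=0: π = [0.7500, 0.1250, 0.1250], E[r] = -1.3750, γ^t·E[r] = -1.375000, running G = -1.375000
t=1: π = [0.2813, 0.3594, 0.3594], E[r] = -2.0781, γ^t·E[r] = -1.662500, running G = -3.037500
t=2: π = [0.3398, 0.3301, 0.3301], E[r] = -1.9902, γ^t·E[r] = -1.273750, running G = -4.311250
t=3: π = [0.3325, 0.3337, 0.3337], E[r] = -2.0012, γ^t·E[r] = -1.024625, running G = -5.335875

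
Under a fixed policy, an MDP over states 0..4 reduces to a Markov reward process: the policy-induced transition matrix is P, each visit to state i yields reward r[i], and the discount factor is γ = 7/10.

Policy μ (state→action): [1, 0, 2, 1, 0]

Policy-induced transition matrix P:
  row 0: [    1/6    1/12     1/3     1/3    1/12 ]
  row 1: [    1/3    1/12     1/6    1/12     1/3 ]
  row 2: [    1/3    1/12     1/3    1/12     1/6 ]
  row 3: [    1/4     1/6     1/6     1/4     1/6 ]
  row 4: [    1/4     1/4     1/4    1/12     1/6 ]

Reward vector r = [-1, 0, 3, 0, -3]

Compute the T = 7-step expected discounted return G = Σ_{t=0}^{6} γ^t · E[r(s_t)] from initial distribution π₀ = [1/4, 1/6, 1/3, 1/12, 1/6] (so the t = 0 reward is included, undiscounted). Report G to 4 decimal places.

G = 0.3533

t=0: π = [0.2500, 0.1667, 0.3333, 0.0833, 0.1667], E[r] = 0.2500, γ^t·E[r] = 0.250000, running G = 0.250000
t=1: π = [0.2708, 0.1181, 0.2778, 0.1597, 0.1736], E[r] = 0.0417, γ^t·E[r] = 0.029167, running G = 0.279167
t=2: π = [0.2604, 0.1256, 0.2726, 0.1777, 0.1638], E[r] = 0.0660, γ^t·E[r] = 0.032326, running G = 0.311493
t=3: π = [0.2615, 0.1254, 0.2691, 0.1780, 0.1659], E[r] = 0.0483, γ^t·E[r] = 0.016558, running G = 0.328051
t=4: π = [0.2611, 0.1258, 0.2689, 0.1784, 0.1658], E[r] = 0.0483, γ^t·E[r] = 0.011608, running G = 0.339659
t=5: π = [0.2611, 0.1258, 0.2688, 0.1783, 0.1659], E[r] = 0.0477, γ^t·E[r] = 0.008014, running G = 0.347672
t=6: π = [0.2611, 0.1258, 0.2688, 0.1783, 0.1659], E[r] = 0.0477, γ^t·E[r] = 0.005611, running G = 0.353283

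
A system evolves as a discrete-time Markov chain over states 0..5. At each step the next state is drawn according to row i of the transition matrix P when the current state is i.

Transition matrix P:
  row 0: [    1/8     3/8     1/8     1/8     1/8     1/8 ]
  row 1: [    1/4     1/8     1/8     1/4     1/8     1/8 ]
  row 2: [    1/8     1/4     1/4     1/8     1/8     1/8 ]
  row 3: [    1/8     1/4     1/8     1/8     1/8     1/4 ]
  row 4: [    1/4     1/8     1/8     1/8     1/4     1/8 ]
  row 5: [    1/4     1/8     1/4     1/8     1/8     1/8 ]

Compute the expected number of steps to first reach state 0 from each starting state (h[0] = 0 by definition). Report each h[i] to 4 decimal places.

First-step conditioning: h[0] = 0; for i ≠ 0, h[i] = 1 + Σ_k P[i][k]·h[k].
  h[1] = 1 + 1/8·h[1] + 1/8·h[2] + 1/4·h[3] + 1/8·h[4] + 1/8·h[5]
  h[2] = 1 + 1/4·h[1] + 1/4·h[2] + 1/8·h[3] + 1/8·h[4] + 1/8·h[5]
  h[3] = 1 + 1/4·h[1] + 1/8·h[2] + 1/8·h[3] + 1/8·h[4] + 1/4·h[5]
  h[4] = 1 + 1/8·h[1] + 1/8·h[2] + 1/8·h[3] + 1/4·h[4] + 1/8·h[5]
  h[5] = 1 + 1/8·h[1] + 1/4·h[2] + 1/8·h[3] + 1/8·h[4] + 1/8·h[5]
Solving the 5×5 linear system over states ≠ 0 gives exactly h = [0, 28672/5965, 32312/5965, 31864/5965, 28216/5965, 28728/5965] (h[0] = 0 is the target).

h = [0.0000, 4.8067, 5.4169, 5.3418, 4.7303, 4.8161]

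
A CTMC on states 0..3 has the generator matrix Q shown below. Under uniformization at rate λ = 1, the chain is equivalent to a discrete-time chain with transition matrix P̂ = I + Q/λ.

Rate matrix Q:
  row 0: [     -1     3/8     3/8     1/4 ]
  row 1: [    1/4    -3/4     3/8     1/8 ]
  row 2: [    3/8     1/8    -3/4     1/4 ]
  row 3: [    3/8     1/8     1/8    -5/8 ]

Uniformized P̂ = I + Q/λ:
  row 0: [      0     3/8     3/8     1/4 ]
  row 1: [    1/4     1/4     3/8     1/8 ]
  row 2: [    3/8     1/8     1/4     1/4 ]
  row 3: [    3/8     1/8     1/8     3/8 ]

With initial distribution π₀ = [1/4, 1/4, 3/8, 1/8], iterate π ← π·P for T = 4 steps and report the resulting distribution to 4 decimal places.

π = [0.2532, 0.2151, 0.2767, 0.2549]

t=0: π = [0.2500, 0.2500, 0.3750, 0.1250]
t=1: π = [0.2500, 0.2188, 0.2969, 0.2344]
t=2: π = [0.2539, 0.2148, 0.2793, 0.2520]
t=3: π = [0.2529, 0.2153, 0.2771, 0.2546]
t=4: π = [0.2532, 0.2151, 0.2767, 0.2549]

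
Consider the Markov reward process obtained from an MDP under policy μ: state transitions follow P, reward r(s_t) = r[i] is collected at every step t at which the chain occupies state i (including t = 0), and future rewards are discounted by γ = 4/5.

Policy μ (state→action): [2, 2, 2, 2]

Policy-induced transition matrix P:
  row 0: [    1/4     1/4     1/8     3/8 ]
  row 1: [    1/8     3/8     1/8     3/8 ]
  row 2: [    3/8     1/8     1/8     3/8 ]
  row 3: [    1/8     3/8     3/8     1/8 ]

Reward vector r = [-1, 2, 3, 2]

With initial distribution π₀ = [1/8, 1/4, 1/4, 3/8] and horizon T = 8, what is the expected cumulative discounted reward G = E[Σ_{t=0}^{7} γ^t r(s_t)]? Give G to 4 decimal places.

t=0: π = [0.1250, 0.2500, 0.2500, 0.3750], E[r] = 1.8750, γ^t·E[r] = 1.875000, running G = 1.875000
t=1: π = [0.2031, 0.2969, 0.2188, 0.2813], E[r] = 1.6094, γ^t·E[r] = 1.287500, running G = 3.162500
t=2: π = [0.2051, 0.2949, 0.1953, 0.3047], E[r] = 1.5801, γ^t·E[r] = 1.011250, running G = 4.173750
t=3: π = [0.1995, 0.3005, 0.2012, 0.2988], E[r] = 1.6028, γ^t·E[r] = 0.820625, running G = 4.994375
t=4: π = [0.2002, 0.2998, 0.1997, 0.3003], E[r] = 1.5990, γ^t·E[r] = 0.654963, running G = 5.649338
t=5: π = [0.2000, 0.3000, 0.2001, 0.2999], E[r] = 1.6002, γ^t·E[r] = 0.524356, running G = 6.173694
t=6: π = [0.2000, 0.3000, 0.2000, 0.3000], E[r] = 1.5999, γ^t·E[r] = 0.419416, running G = 6.593109
t=7: π = [0.2000, 0.3000, 0.2000, 0.3000], E[r] = 1.6000, γ^t·E[r] = 0.335547, running G = 6.928657

G = 6.9287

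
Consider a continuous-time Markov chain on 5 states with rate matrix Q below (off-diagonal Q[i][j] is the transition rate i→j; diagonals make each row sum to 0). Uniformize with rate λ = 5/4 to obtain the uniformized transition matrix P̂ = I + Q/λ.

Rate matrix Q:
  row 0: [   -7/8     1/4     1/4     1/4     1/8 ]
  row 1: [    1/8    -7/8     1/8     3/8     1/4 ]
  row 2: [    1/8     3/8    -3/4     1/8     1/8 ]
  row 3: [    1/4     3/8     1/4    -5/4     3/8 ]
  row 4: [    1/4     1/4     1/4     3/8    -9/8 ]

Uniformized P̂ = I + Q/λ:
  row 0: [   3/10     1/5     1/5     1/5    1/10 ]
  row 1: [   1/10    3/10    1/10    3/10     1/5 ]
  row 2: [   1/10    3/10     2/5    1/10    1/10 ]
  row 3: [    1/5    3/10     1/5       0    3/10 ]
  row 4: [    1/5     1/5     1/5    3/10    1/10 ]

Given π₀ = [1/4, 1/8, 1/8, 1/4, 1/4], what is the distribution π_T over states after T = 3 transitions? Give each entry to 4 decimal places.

t=0: π = [0.2500, 0.1250, 0.1250, 0.2500, 0.2500]
t=1: π = [0.2000, 0.2500, 0.2125, 0.1750, 0.1625]
t=2: π = [0.1738, 0.2638, 0.2175, 0.1850, 0.1600]
t=3: π = [0.1693, 0.2666, 0.2171, 0.1836, 0.1634]

π = [0.1693, 0.2666, 0.2171, 0.1836, 0.1634]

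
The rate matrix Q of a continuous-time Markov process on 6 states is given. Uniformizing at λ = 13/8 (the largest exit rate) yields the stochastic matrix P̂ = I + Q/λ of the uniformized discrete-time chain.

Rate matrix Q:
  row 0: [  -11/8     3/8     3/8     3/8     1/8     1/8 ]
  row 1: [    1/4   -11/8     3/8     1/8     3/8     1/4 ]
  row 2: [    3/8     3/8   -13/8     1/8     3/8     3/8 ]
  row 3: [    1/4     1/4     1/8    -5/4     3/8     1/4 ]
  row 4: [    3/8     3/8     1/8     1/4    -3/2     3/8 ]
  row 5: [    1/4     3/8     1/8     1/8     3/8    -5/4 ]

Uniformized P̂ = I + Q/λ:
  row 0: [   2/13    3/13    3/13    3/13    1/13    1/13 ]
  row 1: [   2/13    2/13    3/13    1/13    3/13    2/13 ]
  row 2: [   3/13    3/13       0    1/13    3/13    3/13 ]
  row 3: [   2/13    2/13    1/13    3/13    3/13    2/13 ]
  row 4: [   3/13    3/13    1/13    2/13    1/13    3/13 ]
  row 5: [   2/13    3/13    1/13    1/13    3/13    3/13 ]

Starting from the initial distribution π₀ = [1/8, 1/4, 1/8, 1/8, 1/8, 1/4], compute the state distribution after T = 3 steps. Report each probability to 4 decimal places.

π = [0.1769, 0.2044, 0.1264, 0.1389, 0.1765, 0.1769]

t=0: π = [0.1250, 0.2500, 0.1250, 0.1250, 0.1250, 0.2500]
t=1: π = [0.1731, 0.2019, 0.1250, 0.1250, 0.1923, 0.1827]
t=2: π = [0.1783, 0.2056, 0.1250, 0.1376, 0.1746, 0.1790]
t=3: π = [0.1769, 0.2044, 0.1264, 0.1389, 0.1765, 0.1769]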